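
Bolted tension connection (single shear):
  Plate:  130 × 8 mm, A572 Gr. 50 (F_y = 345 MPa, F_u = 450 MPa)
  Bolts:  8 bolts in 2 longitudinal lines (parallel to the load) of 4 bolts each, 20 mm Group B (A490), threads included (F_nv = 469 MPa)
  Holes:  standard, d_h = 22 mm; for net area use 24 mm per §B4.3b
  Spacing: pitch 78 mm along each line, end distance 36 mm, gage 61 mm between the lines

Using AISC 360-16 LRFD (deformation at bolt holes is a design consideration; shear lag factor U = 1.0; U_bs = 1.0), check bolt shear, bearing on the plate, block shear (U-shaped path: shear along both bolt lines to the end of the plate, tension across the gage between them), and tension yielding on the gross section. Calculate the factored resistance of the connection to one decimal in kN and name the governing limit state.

Bolt shear: A_b = π(20)²/4 = 314.16 mm². φR_n = 0.75 × 469 × 314.16 × 8 × 1 = 884.0 kN.
Bearing (8 mm plate, F_u = 450 MPa): end bolts L_c = 36 − 22/2 = 25, R_n = min(1.2×25×8×450, 2.4×20×8×450) = 108 kN/bolt; interior L_c = 78 − 22 = 56, R_n = 172.8 kN/bolt. φR_n = 0.75 × (2×108 + 6×172.8) = 939.6 kN.
Block shear: shear path 2×[36+3×78] = 2×270 mm, A_gv = 4320, A_nv = 2×(270 − 3.5×24)×8 = 2976 mm²; tension across gage: (61 − 1×24)×8 = 296 mm². R_n = min(0.6×450×2976, 0.6×345×4320) + 1.0×450×296 = min(803.52, 894.24) + 133.2 = 936.72 kN. φR_n = 0.75 × 936.72 = 702.5 kN.
Tension yield (gross): A_g = 130×8 = 1040 mm². φR_n = 0.90 × 345 × 1040 = 322.9 kN.
Governing: min(884.0, 939.6, 702.5, 322.9) = 322.9 kN → gross-section yield.

322.9 kN (gross-section yield governs)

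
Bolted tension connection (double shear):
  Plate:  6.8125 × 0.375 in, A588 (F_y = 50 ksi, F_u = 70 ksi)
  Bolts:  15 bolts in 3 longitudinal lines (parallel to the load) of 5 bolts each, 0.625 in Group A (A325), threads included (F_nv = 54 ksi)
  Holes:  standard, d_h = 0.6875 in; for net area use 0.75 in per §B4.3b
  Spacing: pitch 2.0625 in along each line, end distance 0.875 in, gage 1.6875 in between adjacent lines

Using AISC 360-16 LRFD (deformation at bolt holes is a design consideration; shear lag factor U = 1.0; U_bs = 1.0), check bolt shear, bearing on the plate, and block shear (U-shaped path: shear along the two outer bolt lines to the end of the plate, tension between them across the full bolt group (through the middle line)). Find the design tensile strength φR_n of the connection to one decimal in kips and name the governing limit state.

Bolt shear: A_b = π(0.625)²/4 = 0.3068 in². φR_n = 0.75 × 54 × 0.3068 × 15 × 2 = 372.8 kips.
Bearing (0.375 in plate, F_u = 70 ksi): end bolts L_c = 0.875 − 0.6875/2 = 0.53125, R_n = min(1.2×0.53125×0.375×70, 2.4×0.625×0.375×70) = 16.734 kips/bolt; interior L_c = 2.0625 − 0.6875 = 1.375, R_n = 39.375 kips/bolt. φR_n = 0.75 × (3×16.734 + 12×39.375) = 392.0 kips.
Block shear: shear path 2×[0.875+4×2.0625] = 2×9.125 in, A_gv = 6.8438, A_nv = 2×(9.125 − 4.5×0.75)×0.375 = 4.3125 in²; tension across gage: (3.375 − 2×0.75)×0.375 = 0.70313 in². R_n = min(0.6×70×4.3125, 0.6×50×6.8438) + 1.0×70×0.70313 = min(181.13, 205.31) + 49.219 = 230.35 kips. φR_n = 0.75 × 230.35 = 172.8 kips.
Governing: min(372.8, 392.0, 172.8) = 172.8 kips → block shear.

172.8 kips (block shear governs)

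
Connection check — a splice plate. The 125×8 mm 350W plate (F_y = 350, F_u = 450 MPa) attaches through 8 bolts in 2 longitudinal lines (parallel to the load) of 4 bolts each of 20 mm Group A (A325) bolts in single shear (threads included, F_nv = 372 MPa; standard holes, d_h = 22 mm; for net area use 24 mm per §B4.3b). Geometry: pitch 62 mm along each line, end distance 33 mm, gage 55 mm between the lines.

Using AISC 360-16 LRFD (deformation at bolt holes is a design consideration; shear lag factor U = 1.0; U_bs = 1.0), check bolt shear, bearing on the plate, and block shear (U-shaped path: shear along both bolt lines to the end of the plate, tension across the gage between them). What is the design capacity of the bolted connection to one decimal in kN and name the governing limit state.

Bolt shear: A_b = π(20)²/4 = 314.16 mm². φR_n = 0.75 × 372 × 314.16 × 8 × 1 = 701.2 kN.
Bearing (8 mm plate, F_u = 450 MPa): end bolts L_c = 33 − 22/2 = 22, R_n = min(1.2×22×8×450, 2.4×20×8×450) = 95.04 kN/bolt; interior L_c = 62 − 22 = 40, R_n = 172.8 kN/bolt. φR_n = 0.75 × (2×95.04 + 6×172.8) = 920.2 kN.
Block shear: shear path 2×[33+3×62] = 2×219 mm, A_gv = 3504, A_nv = 2×(219 − 3.5×24)×8 = 2160 mm²; tension across gage: (55 − 1×24)×8 = 248 mm². R_n = min(0.6×450×2160, 0.6×350×3504) + 1.0×450×248 = min(583.2, 735.84) + 111.6 = 694.8 kN. φR_n = 0.75 × 694.8 = 521.1 kN.
Governing: min(701.2, 920.2, 521.1) = 521.1 kN → block shear.

521.1 kN (block shear governs)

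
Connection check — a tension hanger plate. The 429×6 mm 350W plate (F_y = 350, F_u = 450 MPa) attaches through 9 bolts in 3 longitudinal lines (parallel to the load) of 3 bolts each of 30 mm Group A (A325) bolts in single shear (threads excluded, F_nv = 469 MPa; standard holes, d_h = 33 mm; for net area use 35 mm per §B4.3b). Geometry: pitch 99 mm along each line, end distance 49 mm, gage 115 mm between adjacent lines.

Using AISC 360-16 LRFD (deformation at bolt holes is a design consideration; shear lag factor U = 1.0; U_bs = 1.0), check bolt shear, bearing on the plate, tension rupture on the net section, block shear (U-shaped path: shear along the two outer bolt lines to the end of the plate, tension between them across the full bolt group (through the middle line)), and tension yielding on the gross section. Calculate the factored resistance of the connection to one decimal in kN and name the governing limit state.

Bolt shear: A_b = π(30)²/4 = 706.86 mm². φR_n = 0.75 × 469 × 706.86 × 9 × 1 = 2237.7 kN.
Bearing (6 mm plate, F_u = 450 MPa): end bolts L_c = 49 − 33/2 = 32.5, R_n = min(1.2×32.5×6×450, 2.4×30×6×450) = 105.3 kN/bolt; interior L_c = 99 − 33 = 66, R_n = 194.4 kN/bolt. φR_n = 0.75 × (3×105.3 + 6×194.4) = 1111.7 kN.
Tension rupture (net): A_n = (429 − 3×35)×6 = 1944 mm² (U = 1.0, A_e = A_n). φR_n = 0.75 × 450 × 1944 = 656.1 kN.
Block shear: shear path 2×[49+2×99] = 2×247 mm, A_gv = 2964, A_nv = 2×(247 − 2.5×35)×6 = 1914 mm²; tension across gage: (230 − 2×35)×6 = 960 mm². R_n = min(0.6×450×1914, 0.6×350×2964) + 1.0×450×960 = min(516.78, 622.44) + 432 = 948.78 kN. φR_n = 0.75 × 948.78 = 711.6 kN.
Tension yield (gross): A_g = 429×6 = 2574 mm². φR_n = 0.90 × 350 × 2574 = 810.8 kN.
Governing: min(2237.7, 1111.7, 656.1, 711.6, 810.8) = 656.1 kN → net-section rupture.

656.1 kN (net-section rupture governs)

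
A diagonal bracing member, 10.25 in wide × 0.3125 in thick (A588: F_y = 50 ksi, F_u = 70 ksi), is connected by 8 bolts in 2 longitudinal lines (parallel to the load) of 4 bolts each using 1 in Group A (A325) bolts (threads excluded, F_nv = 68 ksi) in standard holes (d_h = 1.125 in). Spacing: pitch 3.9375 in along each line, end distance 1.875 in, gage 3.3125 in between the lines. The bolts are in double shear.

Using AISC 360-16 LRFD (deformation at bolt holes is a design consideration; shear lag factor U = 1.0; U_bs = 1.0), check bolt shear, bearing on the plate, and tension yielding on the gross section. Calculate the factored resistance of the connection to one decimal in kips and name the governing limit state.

Bolt shear: A_b = π(1)²/4 = 0.7854 in². φR_n = 0.75 × 68 × 0.7854 × 8 × 2 = 640.9 kips.
Bearing (0.3125 in plate, F_u = 70 ksi): end bolts L_c = 1.875 − 1.125/2 = 1.3125, R_n = min(1.2×1.3125×0.3125×70, 2.4×1×0.3125×70) = 34.453 kips/bolt; interior L_c = 3.9375 − 1.125 = 2.8125, R_n = 52.5 kips/bolt. φR_n = 0.75 × (2×34.453 + 6×52.5) = 287.9 kips.
Tension yield (gross): A_g = 10.25×0.3125 = 3.2031 in². φR_n = 0.90 × 50 × 3.2031 = 144.1 kips.
Governing: min(640.9, 287.9, 144.1) = 144.1 kips → gross-section yield.

144.1 kips (gross-section yield governs)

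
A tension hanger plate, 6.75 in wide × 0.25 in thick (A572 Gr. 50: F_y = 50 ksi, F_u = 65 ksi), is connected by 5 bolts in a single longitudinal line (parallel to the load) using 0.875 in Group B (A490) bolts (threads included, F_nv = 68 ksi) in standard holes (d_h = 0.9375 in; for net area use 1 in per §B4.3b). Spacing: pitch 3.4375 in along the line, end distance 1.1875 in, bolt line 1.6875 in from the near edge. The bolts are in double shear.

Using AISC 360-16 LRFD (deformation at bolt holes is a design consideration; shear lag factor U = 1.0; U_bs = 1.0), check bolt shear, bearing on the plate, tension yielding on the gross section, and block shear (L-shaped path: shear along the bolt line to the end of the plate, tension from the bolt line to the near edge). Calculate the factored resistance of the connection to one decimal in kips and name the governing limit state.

75.9 kips (gross-section yield governs)

Bolt shear: A_b = π(0.875)²/4 = 0.60132 in². φR_n = 0.75 × 68 × 0.60132 × 5 × 2 = 306.7 kips.
Bearing (0.25 in plate, F_u = 65 ksi): end bolts L_c = 1.1875 − 0.9375/2 = 0.71875, R_n = min(1.2×0.71875×0.25×65, 2.4×0.875×0.25×65) = 14.016 kips/bolt; interior L_c = 3.4375 − 0.9375 = 2.5, R_n = 34.125 kips/bolt. φR_n = 0.75 × (1×14.016 + 4×34.125) = 112.9 kips.
Tension yield (gross): A_g = 6.75×0.25 = 1.6875 in². φR_n = 0.90 × 50 × 1.6875 = 75.9 kips.
Block shear: shear path 1×[1.1875+4×3.4375] = 1×14.9375 in, A_gv = 3.7344, A_nv = 1×(14.9375 − 4.5×1)×0.25 = 2.6094 in²; tension to near edge: (1.6875 − 0.5×1)×0.25 = 0.29688 in². R_n = min(0.6×65×2.6094, 0.6×50×3.7344) + 1.0×65×0.29688 = min(101.77, 112.03) + 19.297 = 121.07 kips. φR_n = 0.75 × 121.07 = 90.8 kips.
Governing: min(306.7, 112.9, 75.9, 90.8) = 75.9 kips → gross-section yield.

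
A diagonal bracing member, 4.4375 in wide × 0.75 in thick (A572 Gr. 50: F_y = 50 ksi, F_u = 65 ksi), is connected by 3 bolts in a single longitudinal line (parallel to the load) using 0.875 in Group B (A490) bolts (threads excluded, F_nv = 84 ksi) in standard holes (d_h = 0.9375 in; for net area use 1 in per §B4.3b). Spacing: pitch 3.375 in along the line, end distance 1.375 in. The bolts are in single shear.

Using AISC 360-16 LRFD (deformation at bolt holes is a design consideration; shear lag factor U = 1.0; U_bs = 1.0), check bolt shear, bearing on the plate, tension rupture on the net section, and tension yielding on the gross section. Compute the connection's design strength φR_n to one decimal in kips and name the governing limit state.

113.6 kips (bolt shear governs)

Bolt shear: A_b = π(0.875)²/4 = 0.60132 in². φR_n = 0.75 × 84 × 0.60132 × 3 × 1 = 113.6 kips.
Bearing (0.75 in plate, F_u = 65 ksi): end bolts L_c = 1.375 − 0.9375/2 = 0.90625, R_n = min(1.2×0.90625×0.75×65, 2.4×0.875×0.75×65) = 53.016 kips/bolt; interior L_c = 3.375 − 0.9375 = 2.4375, R_n = 102.38 kips/bolt. φR_n = 0.75 × (1×53.016 + 2×102.38) = 193.3 kips.
Tension rupture (net): A_n = (4.4375 − 1×1)×0.75 = 2.5781 in² (U = 1.0, A_e = A_n). φR_n = 0.75 × 65 × 2.5781 = 125.7 kips.
Tension yield (gross): A_g = 4.4375×0.75 = 3.3281 in². φR_n = 0.90 × 50 × 3.3281 = 149.8 kips.
Governing: min(113.6, 193.3, 125.7, 149.8) = 113.6 kips → bolt shear.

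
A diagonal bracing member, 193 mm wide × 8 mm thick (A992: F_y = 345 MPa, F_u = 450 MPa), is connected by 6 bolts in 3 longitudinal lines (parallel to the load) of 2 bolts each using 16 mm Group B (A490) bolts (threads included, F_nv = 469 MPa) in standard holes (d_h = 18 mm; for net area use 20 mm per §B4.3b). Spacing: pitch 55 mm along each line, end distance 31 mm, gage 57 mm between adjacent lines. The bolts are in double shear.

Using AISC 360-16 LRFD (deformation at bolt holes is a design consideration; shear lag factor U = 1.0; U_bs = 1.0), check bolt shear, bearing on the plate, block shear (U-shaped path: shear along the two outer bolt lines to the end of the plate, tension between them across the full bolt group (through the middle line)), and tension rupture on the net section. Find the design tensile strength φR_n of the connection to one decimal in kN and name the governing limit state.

359.1 kN (net-section rupture governs)

Bolt shear: A_b = π(16)²/4 = 201.06 mm². φR_n = 0.75 × 469 × 201.06 × 6 × 2 = 848.7 kN.
Bearing (8 mm plate, F_u = 450 MPa): end bolts L_c = 31 − 18/2 = 22, R_n = min(1.2×22×8×450, 2.4×16×8×450) = 95.04 kN/bolt; interior L_c = 55 − 18 = 37, R_n = 138.24 kN/bolt. φR_n = 0.75 × (3×95.04 + 3×138.24) = 524.9 kN.
Block shear: shear path 2×[31+1×55] = 2×86 mm, A_gv = 1376, A_nv = 2×(86 − 1.5×20)×8 = 896 mm²; tension across gage: (114 − 2×20)×8 = 592 mm². R_n = min(0.6×450×896, 0.6×345×1376) + 1.0×450×592 = min(241.92, 284.83) + 266.4 = 508.32 kN. φR_n = 0.75 × 508.32 = 381.2 kN.
Tension rupture (net): A_n = (193 − 3×20)×8 = 1064 mm² (U = 1.0, A_e = A_n). φR_n = 0.75 × 450 × 1064 = 359.1 kN.
Governing: min(848.7, 524.9, 381.2, 359.1) = 359.1 kN → net-section rupture.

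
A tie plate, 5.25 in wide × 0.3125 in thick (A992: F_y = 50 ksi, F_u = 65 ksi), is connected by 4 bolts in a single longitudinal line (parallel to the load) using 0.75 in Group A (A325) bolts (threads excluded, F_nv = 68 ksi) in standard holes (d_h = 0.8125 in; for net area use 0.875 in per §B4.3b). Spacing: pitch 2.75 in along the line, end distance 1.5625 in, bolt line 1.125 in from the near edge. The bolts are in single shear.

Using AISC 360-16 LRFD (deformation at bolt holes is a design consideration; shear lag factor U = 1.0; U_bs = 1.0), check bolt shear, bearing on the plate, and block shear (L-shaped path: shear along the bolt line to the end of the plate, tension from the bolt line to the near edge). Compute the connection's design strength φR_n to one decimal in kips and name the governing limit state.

Bolt shear: A_b = π(0.75)²/4 = 0.44179 in². φR_n = 0.75 × 68 × 0.44179 × 4 × 1 = 90.1 kips.
Bearing (0.3125 in plate, F_u = 65 ksi): end bolts L_c = 1.5625 − 0.8125/2 = 1.15625, R_n = min(1.2×1.15625×0.3125×65, 2.4×0.75×0.3125×65) = 28.184 kips/bolt; interior L_c = 2.75 − 0.8125 = 1.9375, R_n = 36.563 kips/bolt. φR_n = 0.75 × (1×28.184 + 3×36.563) = 103.4 kips.
Block shear: shear path 1×[1.5625+3×2.75] = 1×9.8125 in, A_gv = 3.0664, A_nv = 1×(9.8125 − 3.5×0.875)×0.3125 = 2.1094 in²; tension to near edge: (1.125 − 0.5×0.875)×0.3125 = 0.21484 in². R_n = min(0.6×65×2.1094, 0.6×50×3.0664) + 1.0×65×0.21484 = min(82.267, 91.992) + 13.965 = 96.232 kips. φR_n = 0.75 × 96.232 = 72.2 kips.
Governing: min(90.1, 103.4, 72.2) = 72.2 kips → block shear.

72.2 kips (block shear governs)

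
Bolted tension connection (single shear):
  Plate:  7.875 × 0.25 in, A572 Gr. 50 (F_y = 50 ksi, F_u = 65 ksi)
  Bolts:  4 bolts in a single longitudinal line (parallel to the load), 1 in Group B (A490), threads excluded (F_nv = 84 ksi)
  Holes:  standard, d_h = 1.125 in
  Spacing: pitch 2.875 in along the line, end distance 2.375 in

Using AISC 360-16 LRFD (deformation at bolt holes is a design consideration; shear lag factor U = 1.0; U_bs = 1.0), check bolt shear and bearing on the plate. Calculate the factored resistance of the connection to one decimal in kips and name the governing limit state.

Bolt shear: A_b = π(1)²/4 = 0.7854 in². φR_n = 0.75 × 84 × 0.7854 × 4 × 1 = 197.9 kips.
Bearing (0.25 in plate, F_u = 65 ksi): end bolts L_c = 2.375 − 1.125/2 = 1.8125, R_n = min(1.2×1.8125×0.25×65, 2.4×1×0.25×65) = 35.344 kips/bolt; interior L_c = 2.875 − 1.125 = 1.75, R_n = 34.125 kips/bolt. φR_n = 0.75 × (1×35.344 + 3×34.125) = 103.3 kips.
Governing: min(197.9, 103.3) = 103.3 kips → bearing.

103.3 kips (bearing governs)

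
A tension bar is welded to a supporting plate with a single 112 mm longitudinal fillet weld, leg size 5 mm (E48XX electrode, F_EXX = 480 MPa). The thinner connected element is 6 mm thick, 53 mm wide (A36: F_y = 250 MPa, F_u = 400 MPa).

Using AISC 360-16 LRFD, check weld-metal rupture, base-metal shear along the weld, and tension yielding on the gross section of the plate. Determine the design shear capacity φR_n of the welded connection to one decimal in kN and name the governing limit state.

71.6 kN (gross-section yield governs)

Weld metal: throat = 0.707×5 = 3.535 mm, L = 112 mm. φR_n = 0.75 × 0.6 × 480 × 3.535 × 112 = 85.5 kN.
Base metal shear (6 mm plate): yield φR_n = 1.0×0.6×250×6×112 = 100.8 kN; rupture φR_n = 0.75×0.6×400×6×112 = 121.0 kN; take 100.8 kN (yield).
Tension yield (gross): A_g = 53×6 = 318 mm². φR_n = 0.90 × 250 × 318 = 71.6 kN.
Governing: min(85.5, 100.8, 71.6) = 71.6 kN → gross-section yield.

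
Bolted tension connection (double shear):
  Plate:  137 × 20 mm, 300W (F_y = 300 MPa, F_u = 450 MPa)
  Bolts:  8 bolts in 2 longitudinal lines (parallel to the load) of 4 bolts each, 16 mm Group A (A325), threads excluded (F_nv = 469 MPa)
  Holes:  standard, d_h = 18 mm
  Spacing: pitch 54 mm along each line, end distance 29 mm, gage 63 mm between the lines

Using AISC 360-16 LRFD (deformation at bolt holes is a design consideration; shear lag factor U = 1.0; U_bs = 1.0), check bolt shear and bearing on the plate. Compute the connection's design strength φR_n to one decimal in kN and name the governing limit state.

Bolt shear: A_b = π(16)²/4 = 201.06 mm². φR_n = 0.75 × 469 × 201.06 × 8 × 2 = 1131.6 kN.
Bearing (20 mm plate, F_u = 450 MPa): end bolts L_c = 29 − 18/2 = 20, R_n = min(1.2×20×20×450, 2.4×16×20×450) = 216 kN/bolt; interior L_c = 54 − 18 = 36, R_n = 345.6 kN/bolt. φR_n = 0.75 × (2×216 + 6×345.6) = 1879.2 kN.
Governing: min(1131.6, 1879.2) = 1131.6 kN → bolt shear.

1131.6 kN (bolt shear governs)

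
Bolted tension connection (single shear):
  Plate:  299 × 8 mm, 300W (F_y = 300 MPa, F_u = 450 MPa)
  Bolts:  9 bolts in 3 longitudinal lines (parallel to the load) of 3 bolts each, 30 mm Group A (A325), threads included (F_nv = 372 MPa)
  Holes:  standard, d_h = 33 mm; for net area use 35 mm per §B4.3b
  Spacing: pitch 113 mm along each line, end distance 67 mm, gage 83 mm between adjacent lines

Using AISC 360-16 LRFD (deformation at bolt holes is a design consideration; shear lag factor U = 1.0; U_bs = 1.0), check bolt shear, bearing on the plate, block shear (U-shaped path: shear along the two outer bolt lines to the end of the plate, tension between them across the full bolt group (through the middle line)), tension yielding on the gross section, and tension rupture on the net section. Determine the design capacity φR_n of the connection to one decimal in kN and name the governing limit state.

Bolt shear: A_b = π(30)²/4 = 706.86 mm². φR_n = 0.75 × 372 × 706.86 × 9 × 1 = 1774.9 kN.
Bearing (8 mm plate, F_u = 450 MPa): end bolts L_c = 67 − 33/2 = 50.5, R_n = min(1.2×50.5×8×450, 2.4×30×8×450) = 218.16 kN/bolt; interior L_c = 113 − 33 = 80, R_n = 259.2 kN/bolt. φR_n = 0.75 × (3×218.16 + 6×259.2) = 1657.3 kN.
Block shear: shear path 2×[67+2×113] = 2×293 mm, A_gv = 4688, A_nv = 2×(293 − 2.5×35)×8 = 3288 mm²; tension across gage: (166 − 2×35)×8 = 768 mm². R_n = min(0.6×450×3288, 0.6×300×4688) + 1.0×450×768 = min(887.76, 843.84) + 345.6 = 1189.4 kN. φR_n = 0.75 × 1189.4 = 892.1 kN.
Tension yield (gross): A_g = 299×8 = 2392 mm². φR_n = 0.90 × 300 × 2392 = 645.8 kN.
Tension rupture (net): A_n = (299 − 3×35)×8 = 1552 mm² (U = 1.0, A_e = A_n). φR_n = 0.75 × 450 × 1552 = 523.8 kN.
Governing: min(1774.9, 1657.3, 892.1, 645.8, 523.8) = 523.8 kN → net-section rupture.

523.8 kN (net-section rupture governs)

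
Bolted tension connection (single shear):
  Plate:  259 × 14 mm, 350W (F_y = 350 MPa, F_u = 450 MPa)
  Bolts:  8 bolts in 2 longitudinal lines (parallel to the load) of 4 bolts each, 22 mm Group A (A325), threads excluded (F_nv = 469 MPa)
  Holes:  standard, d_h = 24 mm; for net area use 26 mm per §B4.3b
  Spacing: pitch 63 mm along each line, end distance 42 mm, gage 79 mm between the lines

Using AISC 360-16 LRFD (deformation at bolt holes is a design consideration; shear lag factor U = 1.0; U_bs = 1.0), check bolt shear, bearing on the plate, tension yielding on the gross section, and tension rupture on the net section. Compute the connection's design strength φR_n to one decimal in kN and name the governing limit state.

978.1 kN (net-section rupture governs)

Bolt shear: A_b = π(22)²/4 = 380.13 mm². φR_n = 0.75 × 469 × 380.13 × 8 × 1 = 1069.7 kN.
Bearing (14 mm plate, F_u = 450 MPa): end bolts L_c = 42 − 24/2 = 30, R_n = min(1.2×30×14×450, 2.4×22×14×450) = 226.8 kN/bolt; interior L_c = 63 − 24 = 39, R_n = 294.84 kN/bolt. φR_n = 0.75 × (2×226.8 + 6×294.84) = 1667.0 kN.
Tension yield (gross): A_g = 259×14 = 3626 mm². φR_n = 0.90 × 350 × 3626 = 1142.2 kN.
Tension rupture (net): A_n = (259 − 2×26)×14 = 2898 mm² (U = 1.0, A_e = A_n). φR_n = 0.75 × 450 × 2898 = 978.1 kN.
Governing: min(1069.7, 1667.0, 1142.2, 978.1) = 978.1 kN → net-section rupture.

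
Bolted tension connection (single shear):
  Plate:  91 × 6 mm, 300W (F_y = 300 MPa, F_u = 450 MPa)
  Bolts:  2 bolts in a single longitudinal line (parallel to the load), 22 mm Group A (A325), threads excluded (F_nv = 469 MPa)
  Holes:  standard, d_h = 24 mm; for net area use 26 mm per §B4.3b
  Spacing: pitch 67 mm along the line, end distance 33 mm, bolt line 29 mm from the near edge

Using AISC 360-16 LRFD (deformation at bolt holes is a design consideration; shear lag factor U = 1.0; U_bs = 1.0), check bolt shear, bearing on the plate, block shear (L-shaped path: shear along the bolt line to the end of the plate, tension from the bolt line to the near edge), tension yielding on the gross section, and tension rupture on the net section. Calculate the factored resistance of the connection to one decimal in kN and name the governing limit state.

Bolt shear: A_b = π(22)²/4 = 380.13 mm². φR_n = 0.75 × 469 × 380.13 × 2 × 1 = 267.4 kN.
Bearing (6 mm plate, F_u = 450 MPa): end bolts L_c = 33 − 24/2 = 21, R_n = min(1.2×21×6×450, 2.4×22×6×450) = 68.04 kN/bolt; interior L_c = 67 − 24 = 43, R_n = 139.32 kN/bolt. φR_n = 0.75 × (1×68.04 + 1×139.32) = 155.5 kN.
Block shear: shear path 1×[33+1×67] = 1×100 mm, A_gv = 600, A_nv = 1×(100 − 1.5×26)×6 = 366 mm²; tension to near edge: (29 − 0.5×26)×6 = 96 mm². R_n = min(0.6×450×366, 0.6×300×600) + 1.0×450×96 = min(98.82, 108) + 43.2 = 142.02 kN. φR_n = 0.75 × 142.02 = 106.5 kN.
Tension yield (gross): A_g = 91×6 = 546 mm². φR_n = 0.90 × 300 × 546 = 147.4 kN.
Tension rupture (net): A_n = (91 − 1×26)×6 = 390 mm² (U = 1.0, A_e = A_n). φR_n = 0.75 × 450 × 390 = 131.6 kN.
Governing: min(267.4, 155.5, 106.5, 147.4, 131.6) = 106.5 kN → block shear.

106.5 kN (block shear governs)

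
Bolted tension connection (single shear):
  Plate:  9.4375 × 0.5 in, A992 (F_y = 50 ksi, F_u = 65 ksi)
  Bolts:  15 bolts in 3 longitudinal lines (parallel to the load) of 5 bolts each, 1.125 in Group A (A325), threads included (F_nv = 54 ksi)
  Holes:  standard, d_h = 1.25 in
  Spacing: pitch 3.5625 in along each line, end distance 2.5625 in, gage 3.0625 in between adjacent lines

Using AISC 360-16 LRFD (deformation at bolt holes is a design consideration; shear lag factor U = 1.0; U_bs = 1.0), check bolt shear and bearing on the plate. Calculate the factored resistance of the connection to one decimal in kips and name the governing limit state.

603.9 kips (bolt shear governs)

Bolt shear: A_b = π(1.125)²/4 = 0.99402 in². φR_n = 0.75 × 54 × 0.99402 × 15 × 1 = 603.9 kips.
Bearing (0.5 in plate, F_u = 65 ksi): end bolts L_c = 2.5625 − 1.25/2 = 1.9375, R_n = min(1.2×1.9375×0.5×65, 2.4×1.125×0.5×65) = 75.563 kips/bolt; interior L_c = 3.5625 − 1.25 = 2.3125, R_n = 87.75 kips/bolt. φR_n = 0.75 × (3×75.563 + 12×87.75) = 959.8 kips.
Governing: min(603.9, 959.8) = 603.9 kips → bolt shear.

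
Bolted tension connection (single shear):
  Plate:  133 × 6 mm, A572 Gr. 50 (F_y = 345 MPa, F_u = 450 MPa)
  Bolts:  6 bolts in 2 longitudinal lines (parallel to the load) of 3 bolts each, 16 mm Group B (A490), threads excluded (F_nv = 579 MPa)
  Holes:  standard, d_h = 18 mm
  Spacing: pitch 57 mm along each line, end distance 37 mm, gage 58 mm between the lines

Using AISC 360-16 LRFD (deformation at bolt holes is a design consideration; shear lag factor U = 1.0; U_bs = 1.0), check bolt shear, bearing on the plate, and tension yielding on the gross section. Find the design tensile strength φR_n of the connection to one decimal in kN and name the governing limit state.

247.8 kN (gross-section yield governs)

Bolt shear: A_b = π(16)²/4 = 201.06 mm². φR_n = 0.75 × 579 × 201.06 × 6 × 1 = 523.9 kN.
Bearing (6 mm plate, F_u = 450 MPa): end bolts L_c = 37 − 18/2 = 28, R_n = min(1.2×28×6×450, 2.4×16×6×450) = 90.72 kN/bolt; interior L_c = 57 − 18 = 39, R_n = 103.68 kN/bolt. φR_n = 0.75 × (2×90.72 + 4×103.68) = 447.1 kN.
Tension yield (gross): A_g = 133×6 = 798 mm². φR_n = 0.90 × 345 × 798 = 247.8 kN.
Governing: min(523.9, 447.1, 247.8) = 247.8 kN → gross-section yield.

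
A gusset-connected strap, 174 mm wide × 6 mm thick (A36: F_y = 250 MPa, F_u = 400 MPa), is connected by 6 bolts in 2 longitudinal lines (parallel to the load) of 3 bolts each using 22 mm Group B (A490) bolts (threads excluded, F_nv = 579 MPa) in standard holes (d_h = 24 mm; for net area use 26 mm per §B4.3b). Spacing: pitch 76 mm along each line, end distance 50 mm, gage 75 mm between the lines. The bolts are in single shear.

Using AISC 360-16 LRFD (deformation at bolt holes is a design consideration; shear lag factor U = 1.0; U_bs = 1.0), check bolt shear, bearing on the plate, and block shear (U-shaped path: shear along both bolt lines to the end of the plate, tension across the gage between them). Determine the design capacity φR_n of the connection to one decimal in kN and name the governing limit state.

360.9 kN (block shear governs)

Bolt shear: A_b = π(22)²/4 = 380.13 mm². φR_n = 0.75 × 579 × 380.13 × 6 × 1 = 990.4 kN.
Bearing (6 mm plate, F_u = 400 MPa): end bolts L_c = 50 − 24/2 = 38, R_n = min(1.2×38×6×400, 2.4×22×6×400) = 109.44 kN/bolt; interior L_c = 76 − 24 = 52, R_n = 126.72 kN/bolt. φR_n = 0.75 × (2×109.44 + 4×126.72) = 544.3 kN.
Block shear: shear path 2×[50+2×76] = 2×202 mm, A_gv = 2424, A_nv = 2×(202 − 2.5×26)×6 = 1644 mm²; tension across gage: (75 − 1×26)×6 = 294 mm². R_n = min(0.6×400×1644, 0.6×250×2424) + 1.0×400×294 = min(394.56, 363.6) + 117.6 = 481.2 kN. φR_n = 0.75 × 481.2 = 360.9 kN.
Governing: min(990.4, 544.3, 360.9) = 360.9 kN → block shear.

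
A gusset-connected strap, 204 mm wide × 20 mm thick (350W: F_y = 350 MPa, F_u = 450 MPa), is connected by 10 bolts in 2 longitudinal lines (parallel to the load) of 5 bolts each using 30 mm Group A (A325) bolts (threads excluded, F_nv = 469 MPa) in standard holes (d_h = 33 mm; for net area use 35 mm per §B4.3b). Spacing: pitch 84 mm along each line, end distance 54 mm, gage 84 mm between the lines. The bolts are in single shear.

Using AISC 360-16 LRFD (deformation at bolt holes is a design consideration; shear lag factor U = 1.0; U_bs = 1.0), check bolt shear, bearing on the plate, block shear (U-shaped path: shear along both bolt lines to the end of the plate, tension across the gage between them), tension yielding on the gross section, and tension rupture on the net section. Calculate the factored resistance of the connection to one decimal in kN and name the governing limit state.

Bolt shear: A_b = π(30)²/4 = 706.86 mm². φR_n = 0.75 × 469 × 706.86 × 10 × 1 = 2486.4 kN.
Bearing (20 mm plate, F_u = 450 MPa): end bolts L_c = 54 − 33/2 = 37.5, R_n = min(1.2×37.5×20×450, 2.4×30×20×450) = 405 kN/bolt; interior L_c = 84 − 33 = 51, R_n = 550.8 kN/bolt. φR_n = 0.75 × (2×405 + 8×550.8) = 3912.3 kN.
Block shear: shear path 2×[54+4×84] = 2×390 mm, A_gv = 15600, A_nv = 2×(390 − 4.5×35)×20 = 9300 mm²; tension across gage: (84 − 1×35)×20 = 980 mm². R_n = min(0.6×450×9300, 0.6×350×15600) + 1.0×450×980 = min(2511, 3276) + 441 = 2952 kN. φR_n = 0.75 × 2952 = 2214.0 kN.
Tension yield (gross): A_g = 204×20 = 4080 mm². φR_n = 0.90 × 350 × 4080 = 1285.2 kN.
Tension rupture (net): A_n = (204 − 2×35)×20 = 2680 mm² (U = 1.0, A_e = A_n). φR_n = 0.75 × 450 × 2680 = 904.5 kN.
Governing: min(2486.4, 3912.3, 2214.0, 1285.2, 904.5) = 904.5 kN → net-section rupture.

904.5 kN (net-section rupture governs)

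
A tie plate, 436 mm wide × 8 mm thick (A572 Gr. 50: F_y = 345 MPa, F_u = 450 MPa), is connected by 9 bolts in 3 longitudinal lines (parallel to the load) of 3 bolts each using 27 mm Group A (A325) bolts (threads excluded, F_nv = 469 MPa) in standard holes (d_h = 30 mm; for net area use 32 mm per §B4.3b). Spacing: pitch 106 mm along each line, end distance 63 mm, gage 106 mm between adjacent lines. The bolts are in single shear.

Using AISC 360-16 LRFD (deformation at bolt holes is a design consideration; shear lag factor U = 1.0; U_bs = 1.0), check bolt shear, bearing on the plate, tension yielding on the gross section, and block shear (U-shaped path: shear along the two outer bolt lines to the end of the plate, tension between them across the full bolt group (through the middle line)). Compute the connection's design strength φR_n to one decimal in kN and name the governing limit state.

1031.4 kN (block shear governs)

Bolt shear: A_b = π(27)²/4 = 572.56 mm². φR_n = 0.75 × 469 × 572.56 × 9 × 1 = 1812.6 kN.
Bearing (8 mm plate, F_u = 450 MPa): end bolts L_c = 63 − 30/2 = 48, R_n = min(1.2×48×8×450, 2.4×27×8×450) = 207.36 kN/bolt; interior L_c = 106 − 30 = 76, R_n = 233.28 kN/bolt. φR_n = 0.75 × (3×207.36 + 6×233.28) = 1516.3 kN.
Tension yield (gross): A_g = 436×8 = 3488 mm². φR_n = 0.90 × 345 × 3488 = 1083.0 kN.
Block shear: shear path 2×[63+2×106] = 2×275 mm, A_gv = 4400, A_nv = 2×(275 − 2.5×32)×8 = 3120 mm²; tension across gage: (212 − 2×32)×8 = 1184 mm². R_n = min(0.6×450×3120, 0.6×345×4400) + 1.0×450×1184 = min(842.4, 910.8) + 532.8 = 1375.2 kN. φR_n = 0.75 × 1375.2 = 1031.4 kN.
Governing: min(1812.6, 1516.3, 1083.0, 1031.4) = 1031.4 kN → block shear.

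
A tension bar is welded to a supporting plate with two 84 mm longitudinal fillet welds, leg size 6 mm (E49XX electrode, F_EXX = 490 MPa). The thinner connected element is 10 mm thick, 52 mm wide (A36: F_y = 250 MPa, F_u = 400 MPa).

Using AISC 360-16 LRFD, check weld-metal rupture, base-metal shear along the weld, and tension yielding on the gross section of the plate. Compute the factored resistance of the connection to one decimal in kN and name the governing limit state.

117.0 kN (gross-section yield governs)

Weld metal: throat = 0.707×6 = 4.242 mm, L = 2×84 = 168 mm. φR_n = 0.75 × 0.6 × 490 × 4.242 × 168 = 157.1 kN.
Base metal shear (10 mm plate): yield φR_n = 1.0×0.6×250×10×168 = 252.0 kN; rupture φR_n = 0.75×0.6×400×10×168 = 302.4 kN; take 252.0 kN (yield).
Tension yield (gross): A_g = 52×10 = 520 mm². φR_n = 0.90 × 250 × 520 = 117.0 kN.
Governing: min(157.1, 252.0, 117.0) = 117.0 kN → gross-section yield.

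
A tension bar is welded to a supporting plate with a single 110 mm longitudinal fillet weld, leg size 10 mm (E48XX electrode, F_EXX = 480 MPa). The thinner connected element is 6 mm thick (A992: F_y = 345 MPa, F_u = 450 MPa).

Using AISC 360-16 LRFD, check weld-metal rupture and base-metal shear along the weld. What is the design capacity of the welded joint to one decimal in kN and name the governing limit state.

Weld metal: throat = 0.707×10 = 7.07 mm, L = 110 mm. φR_n = 0.75 × 0.6 × 480 × 7.07 × 110 = 168.0 kN.
Base metal shear (6 mm plate): yield φR_n = 1.0×0.6×345×6×110 = 136.6 kN; rupture φR_n = 0.75×0.6×450×6×110 = 133.7 kN; take 133.7 kN (rupture).
Governing: min(168.0, 133.7) = 133.7 kN → base-metal shear.

133.7 kN (base-metal shear governs)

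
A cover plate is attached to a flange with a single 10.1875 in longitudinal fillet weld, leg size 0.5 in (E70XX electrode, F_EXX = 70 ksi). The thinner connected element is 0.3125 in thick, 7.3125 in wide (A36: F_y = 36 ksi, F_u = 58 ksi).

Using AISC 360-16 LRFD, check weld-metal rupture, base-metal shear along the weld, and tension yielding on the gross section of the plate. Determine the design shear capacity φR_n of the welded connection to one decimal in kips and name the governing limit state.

Weld metal: throat = 0.707×0.5 = 0.3535 in, L = 10.1875 in. φR_n = 0.75 × 0.6 × 70 × 0.3535 × 10.1875 = 113.4 kips.
Base metal shear (0.3125 in plate): yield φR_n = 1.0×0.6×36×0.3125×10.1875 = 68.8 kips; rupture φR_n = 0.75×0.6×58×0.3125×10.1875 = 83.1 kips; take 68.8 kips (yield).
Tension yield (gross): A_g = 7.3125×0.3125 = 2.2852 in². φR_n = 0.90 × 36 × 2.2852 = 74.0 kips.
Governing: min(113.4, 68.8, 74.0) = 68.8 kips → base-metal shear.

68.8 kips (base-metal shear governs)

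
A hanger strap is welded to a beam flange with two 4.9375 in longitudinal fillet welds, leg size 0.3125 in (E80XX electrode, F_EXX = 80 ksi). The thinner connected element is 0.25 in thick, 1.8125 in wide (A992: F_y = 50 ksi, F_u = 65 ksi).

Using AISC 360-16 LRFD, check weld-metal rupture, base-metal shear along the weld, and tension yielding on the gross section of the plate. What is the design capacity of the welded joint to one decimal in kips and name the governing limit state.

Weld metal: throat = 0.707×0.3125 = 0.22094 in, L = 2×4.9375 = 9.875 in. φR_n = 0.75 × 0.6 × 80 × 0.22094 × 9.875 = 78.5 kips.
Base metal shear (0.25 in plate): yield φR_n = 1.0×0.6×50×0.25×9.875 = 74.1 kips; rupture φR_n = 0.75×0.6×65×0.25×9.875 = 72.2 kips; take 72.2 kips (rupture).
Tension yield (gross): A_g = 1.8125×0.25 = 0.45313 in². φR_n = 0.90 × 50 × 0.45313 = 20.4 kips.
Governing: min(78.5, 72.2, 20.4) = 20.4 kips → gross-section yield.

20.4 kips (gross-section yield governs)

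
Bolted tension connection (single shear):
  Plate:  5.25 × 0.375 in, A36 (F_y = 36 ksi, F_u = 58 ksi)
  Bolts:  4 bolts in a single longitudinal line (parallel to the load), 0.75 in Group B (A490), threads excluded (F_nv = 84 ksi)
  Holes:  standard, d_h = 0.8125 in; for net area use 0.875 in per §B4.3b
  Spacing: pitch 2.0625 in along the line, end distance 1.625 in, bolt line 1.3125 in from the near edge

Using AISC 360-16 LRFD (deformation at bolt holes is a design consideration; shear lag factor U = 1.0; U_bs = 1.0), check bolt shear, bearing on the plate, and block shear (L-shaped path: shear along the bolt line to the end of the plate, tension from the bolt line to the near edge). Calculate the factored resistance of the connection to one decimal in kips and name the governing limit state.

Bolt shear: A_b = π(0.75)²/4 = 0.44179 in². φR_n = 0.75 × 84 × 0.44179 × 4 × 1 = 111.3 kips.
Bearing (0.375 in plate, F_u = 58 ksi): end bolts L_c = 1.625 − 0.8125/2 = 1.21875, R_n = min(1.2×1.21875×0.375×58, 2.4×0.75×0.375×58) = 31.809 kips/bolt; interior L_c = 2.0625 − 0.8125 = 1.25, R_n = 32.625 kips/bolt. φR_n = 0.75 × (1×31.809 + 3×32.625) = 97.3 kips.
Block shear: shear path 1×[1.625+3×2.0625] = 1×7.8125 in, A_gv = 2.9297, A_nv = 1×(7.8125 − 3.5×0.875)×0.375 = 1.7813 in²; tension to near edge: (1.3125 − 0.5×0.875)×0.375 = 0.32813 in². R_n = min(0.6×58×1.7813, 0.6×36×2.9297) + 1.0×58×0.32813 = min(61.989, 63.282) + 19.032 = 81.021 kips. φR_n = 0.75 × 81.021 = 60.8 kips.
Governing: min(111.3, 97.3, 60.8) = 60.8 kips → block shear.

60.8 kips (block shear governs)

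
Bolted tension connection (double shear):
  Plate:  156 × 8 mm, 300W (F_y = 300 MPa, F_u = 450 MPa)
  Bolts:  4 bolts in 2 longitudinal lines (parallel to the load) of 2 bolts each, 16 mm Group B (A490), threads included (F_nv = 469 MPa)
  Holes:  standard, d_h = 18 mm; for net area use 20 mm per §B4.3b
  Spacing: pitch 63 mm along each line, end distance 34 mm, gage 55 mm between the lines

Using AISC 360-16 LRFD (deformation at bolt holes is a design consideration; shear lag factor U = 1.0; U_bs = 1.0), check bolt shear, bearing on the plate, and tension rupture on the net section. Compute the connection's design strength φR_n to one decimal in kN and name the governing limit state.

313.2 kN (net-section rupture governs)

Bolt shear: A_b = π(16)²/4 = 201.06 mm². φR_n = 0.75 × 469 × 201.06 × 4 × 2 = 565.8 kN.
Bearing (8 mm plate, F_u = 450 MPa): end bolts L_c = 34 − 18/2 = 25, R_n = min(1.2×25×8×450, 2.4×16×8×450) = 108 kN/bolt; interior L_c = 63 − 18 = 45, R_n = 138.24 kN/bolt. φR_n = 0.75 × (2×108 + 2×138.24) = 369.4 kN.
Tension rupture (net): A_n = (156 − 2×20)×8 = 928 mm² (U = 1.0, A_e = A_n). φR_n = 0.75 × 450 × 928 = 313.2 kN.
Governing: min(565.8, 369.4, 313.2) = 313.2 kN → net-section rupture.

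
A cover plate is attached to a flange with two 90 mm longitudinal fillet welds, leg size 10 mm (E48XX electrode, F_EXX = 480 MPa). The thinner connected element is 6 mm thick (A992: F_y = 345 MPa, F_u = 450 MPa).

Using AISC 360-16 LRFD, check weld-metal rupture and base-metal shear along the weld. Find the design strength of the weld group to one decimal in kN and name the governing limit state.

Weld metal: throat = 0.707×10 = 7.07 mm, L = 2×90 = 180 mm. φR_n = 0.75 × 0.6 × 480 × 7.07 × 180 = 274.9 kN.
Base metal shear (6 mm plate): yield φR_n = 1.0×0.6×345×6×180 = 223.6 kN; rupture φR_n = 0.75×0.6×450×6×180 = 218.7 kN; take 218.7 kN (rupture).
Governing: min(274.9, 218.7) = 218.7 kN → base-metal shear.

218.7 kN (base-metal shear governs)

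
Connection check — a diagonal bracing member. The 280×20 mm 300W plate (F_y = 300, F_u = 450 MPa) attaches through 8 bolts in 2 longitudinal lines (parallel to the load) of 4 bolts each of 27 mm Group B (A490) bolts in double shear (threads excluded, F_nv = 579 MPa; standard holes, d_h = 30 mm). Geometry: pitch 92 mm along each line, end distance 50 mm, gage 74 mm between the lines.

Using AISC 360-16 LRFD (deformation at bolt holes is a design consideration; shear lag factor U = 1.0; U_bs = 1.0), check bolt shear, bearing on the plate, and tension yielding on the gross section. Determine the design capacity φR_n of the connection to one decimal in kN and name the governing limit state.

1512.0 kN (gross-section yield governs)

Bolt shear: A_b = π(27)²/4 = 572.56 mm². φR_n = 0.75 × 579 × 572.56 × 8 × 2 = 3978.1 kN.
Bearing (20 mm plate, F_u = 450 MPa): end bolts L_c = 50 − 30/2 = 35, R_n = min(1.2×35×20×450, 2.4×27×20×450) = 378 kN/bolt; interior L_c = 92 − 30 = 62, R_n = 583.2 kN/bolt. φR_n = 0.75 × (2×378 + 6×583.2) = 3191.4 kN.
Tension yield (gross): A_g = 280×20 = 5600 mm². φR_n = 0.90 × 300 × 5600 = 1512.0 kN.
Governing: min(3978.1, 3191.4, 1512.0) = 1512.0 kN → gross-section yield.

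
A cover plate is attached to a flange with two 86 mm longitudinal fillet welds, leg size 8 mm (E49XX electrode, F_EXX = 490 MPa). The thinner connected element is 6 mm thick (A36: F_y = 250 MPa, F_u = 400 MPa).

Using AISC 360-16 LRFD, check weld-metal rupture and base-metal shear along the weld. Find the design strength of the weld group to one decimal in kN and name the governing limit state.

154.8 kN (base-metal shear governs)

Weld metal: throat = 0.707×8 = 5.656 mm, L = 2×86 = 172 mm. φR_n = 0.75 × 0.6 × 490 × 5.656 × 172 = 214.5 kN.
Base metal shear (6 mm plate): yield φR_n = 1.0×0.6×250×6×172 = 154.8 kN; rupture φR_n = 0.75×0.6×400×6×172 = 185.8 kN; take 154.8 kN (yield).
Governing: min(214.5, 154.8) = 154.8 kN → base-metal shear.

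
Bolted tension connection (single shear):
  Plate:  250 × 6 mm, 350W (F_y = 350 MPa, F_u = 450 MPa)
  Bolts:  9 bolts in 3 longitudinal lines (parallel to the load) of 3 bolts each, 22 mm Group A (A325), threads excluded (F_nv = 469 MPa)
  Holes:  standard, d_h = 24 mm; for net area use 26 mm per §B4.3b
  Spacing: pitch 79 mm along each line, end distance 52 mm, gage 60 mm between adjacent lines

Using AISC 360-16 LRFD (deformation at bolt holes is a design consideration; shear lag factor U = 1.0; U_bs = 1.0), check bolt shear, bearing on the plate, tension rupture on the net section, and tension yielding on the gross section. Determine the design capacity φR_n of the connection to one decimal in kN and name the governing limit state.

Bolt shear: A_b = π(22)²/4 = 380.13 mm². φR_n = 0.75 × 469 × 380.13 × 9 × 1 = 1203.4 kN.
Bearing (6 mm plate, F_u = 450 MPa): end bolts L_c = 52 − 24/2 = 40, R_n = min(1.2×40×6×450, 2.4×22×6×450) = 129.6 kN/bolt; interior L_c = 79 − 24 = 55, R_n = 142.56 kN/bolt. φR_n = 0.75 × (3×129.6 + 6×142.56) = 933.1 kN.
Tension rupture (net): A_n = (250 − 3×26)×6 = 1032 mm² (U = 1.0, A_e = A_n). φR_n = 0.75 × 450 × 1032 = 348.3 kN.
Tension yield (gross): A_g = 250×6 = 1500 mm². φR_n = 0.90 × 350 × 1500 = 472.5 kN.
Governing: min(1203.4, 933.1, 348.3, 472.5) = 348.3 kN → net-section rupture.

348.3 kN (net-section rupture governs)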